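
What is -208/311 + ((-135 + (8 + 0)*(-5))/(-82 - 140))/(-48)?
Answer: -2270873/3314016 ≈ -0.68523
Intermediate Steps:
-208/311 + ((-135 + (8 + 0)*(-5))/(-82 - 140))/(-48) = -208*1/311 + ((-135 + 8*(-5))/(-222))*(-1/48) = -208/311 + ((-135 - 40)*(-1/222))*(-1/48) = -208/311 - 175*(-1/222)*(-1/48) = -208/311 + (175/222)*(-1/48) = -208/311 - 175/10656 = -2270873/3314016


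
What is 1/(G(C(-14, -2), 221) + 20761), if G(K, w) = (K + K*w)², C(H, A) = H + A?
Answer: 1/12637465 ≈ 7.9130e-8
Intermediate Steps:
C(H, A) = A + H
1/(G(C(-14, -2), 221) + 20761) = 1/((-2 - 14)²*(1 + 221)² + 20761) = 1/((-16)²*222² + 20761) = 1/(256*49284 + 20761) = 1/(12616704 + 20761) = 1/12637465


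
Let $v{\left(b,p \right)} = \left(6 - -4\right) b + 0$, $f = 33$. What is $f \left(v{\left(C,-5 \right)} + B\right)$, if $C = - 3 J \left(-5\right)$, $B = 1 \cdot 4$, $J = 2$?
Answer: $10032$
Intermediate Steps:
$B = 4$
$C = 30$ ($C = \left(-3\right) 2 \left(-5\right) = \left(-6\right) \left(-5\right) = 30$)
$v{\left(b,p \right)} = 10 b$ ($v{\left(b,p \right)} = \left(6 + 4\right) b + 0 = 10 b + 0 = 10 b$)
$f \left(v{\left(C,-5 \right)} + B\right) = 33 \left(10 \cdot 30 + 4\right) = 33 \left(300 + 4\right) = 33 \cdot 304 = 10032$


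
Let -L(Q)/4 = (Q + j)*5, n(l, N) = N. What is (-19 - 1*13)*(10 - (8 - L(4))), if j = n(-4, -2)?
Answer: 1216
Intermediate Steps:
j = -2
L(Q) = 40 - 20*Q (L(Q) = -4*(Q - 2)*5 = -4*(-2 + Q)*5 = -4*(-10 + 5*Q) = 40 - 20*Q)
(-19 - 1*13)*(10 - (8 - L(4))) = (-19 - 1*13)*(10 - (8 - (40 - 20*4))) = (-19 - 13)*(10 - (8 - (40 - 80))) = -32*(10 - (8 - 1*(-40))) = -32*(10 - (8 + 40)) = -32*(10 - 1*48) = -32*(10 - 48) = -32*(-38) = 1216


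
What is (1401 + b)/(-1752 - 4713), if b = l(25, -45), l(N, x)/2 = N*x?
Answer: 283/2155 ≈ 0.13132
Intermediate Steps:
l(N, x) = 2*N*x (l(N, x) = 2*(N*x) = 2*N*x)
b = -2250 (b = 2*25*(-45) = -2250)
(1401 + b)/(-1752 - 4713) = (1401 - 2250)/(-1752 - 4713) = -849/(-6465) = -849*(-1/6465) = 283/2155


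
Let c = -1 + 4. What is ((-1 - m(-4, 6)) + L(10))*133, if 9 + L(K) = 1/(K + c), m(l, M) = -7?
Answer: -5054/13 ≈ -388.77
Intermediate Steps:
c = 3
L(K) = -9 + 1/(3 + K) (L(K) = -9 + 1/(K + 3) = -9 + 1/(3 + K))
((-1 - m(-4, 6)) + L(10))*133 = ((-1 - 1*(-7)) + (-26 - 9*10)/(3 + 10))*133 = ((-1 + 7) + (-26 - 90)/13)*133 = (6 + (1/13)*(-116))*133 = (6 - 116/13)*133 = -38/13*133 = -5054/13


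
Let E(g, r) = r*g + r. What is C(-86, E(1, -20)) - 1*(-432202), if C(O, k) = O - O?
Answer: 432202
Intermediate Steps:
E(g, r) = r + g*r (E(g, r) = g*r + r = r + g*r)
C(O, k) = 0
C(-86, E(1, -20)) - 1*(-432202) = 0 - 1*(-432202) = 0 + 432202 = 432202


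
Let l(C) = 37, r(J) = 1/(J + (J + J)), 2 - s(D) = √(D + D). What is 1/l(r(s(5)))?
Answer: 1/37 ≈ 0.027027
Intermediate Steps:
s(D) = 2 - √2*√D (s(D) = 2 - √(D + D) = 2 - √(2*D) = 2 - √2*√D)
r(J) = 1/(3*J) (r(J) = 1/(J + 2*J) = 1/(3*J))
1/l(r(s(5))) = 1/37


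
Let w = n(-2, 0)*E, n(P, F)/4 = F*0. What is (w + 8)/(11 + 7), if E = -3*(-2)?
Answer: 4/9 ≈ 0.44444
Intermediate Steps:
n(P, F) = 0 (n(P, F) = 4*(F*0) = 4*0 = 0)
E = 6
w = 0 (w = 0*6 = 0)
(w + 8)/(11 + 7) = (0 + 8)/(11 + 7) = 8/18 = (1/18)*8 = 4/9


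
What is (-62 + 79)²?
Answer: 289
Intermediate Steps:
(-62 + 79)² = 17² = 289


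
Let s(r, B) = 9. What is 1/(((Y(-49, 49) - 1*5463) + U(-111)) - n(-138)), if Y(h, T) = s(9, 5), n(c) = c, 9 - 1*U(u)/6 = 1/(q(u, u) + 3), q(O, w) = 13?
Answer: -8/42099 ≈ -0.00019003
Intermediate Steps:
U(u) = 429/8 (U(u) = 54 - 6/(13 + 3) = 54 - 6/16 = 54 - 6*1/16 = 54 - 3/8 = 429/8)
Y(h, T) = 9
1/(((Y(-49, 49) - 1*5463) + U(-111)) - n(-138)) = 1/(((9 - 1*5463) + 429/8) - 1*(-138)) = 1/(((9 - 5463) + 429/8) + 138) = 1/((-5454 + 429/8) + 138) = 1/(-43203/8 + 138) = 1/(-42099/8) = -8/42099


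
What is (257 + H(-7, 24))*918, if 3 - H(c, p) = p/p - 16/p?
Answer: 238374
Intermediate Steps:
H(c, p) = 2 + 16/p (H(c, p) = 3 - (p/p - 16/p) = 3 - (1 - 16/p) = 3 + (-1 + 16/p) = 2 + 16/p)
(257 + H(-7, 24))*918 = (257 + (2 + 16/24))*918 = (257 + (2 + 16*(1/24)))*918 = (257 + (2 + ⅔))*918 = (257 + 8/3)*918 = (779/3)*918 = 238374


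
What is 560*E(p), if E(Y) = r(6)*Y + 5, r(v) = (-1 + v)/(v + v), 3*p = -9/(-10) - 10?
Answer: 18830/9 ≈ 2092.2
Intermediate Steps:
p = -91/30 (p = (-9/(-10) - 10)/3 = (-9*(-⅒) - 10)/3 = (9/10 - 10)/3 = (⅓)*(-91/10) = -91/30 ≈ -3.0333)
r(v) = (-1 + v)/(2*v) (r(v) = (-1 + v)/((2*v)) = (-1 + v)*(1/(2*v)) = (-1 + v)/(2*v))
E(Y) = 5 + 5*Y/12 (E(Y) = ((½)*(-1 + 6)/6)*Y + 5 = ((½)*(⅙)*5)*Y + 5 = 5*Y/12 + 5 = 5 + 5*Y/12)
560*E(p) = 560*(5 + (5/12)*(-91/30)) = 560*(5 - 91/72) = 560*(269/72) = 18830/9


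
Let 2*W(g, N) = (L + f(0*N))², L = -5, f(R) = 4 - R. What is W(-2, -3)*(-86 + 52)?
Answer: -17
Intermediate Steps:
W(g, N) = ½ (W(g, N) = (-5 + (4 - 0*N))²/2 = (-5 + (4 - 1*0))²/2 = (-5 + (4 + 0))²/2 = (-5 + 4)²/2 = (½)*(-1)² = (½)*1 = ½)
W(-2, -3)*(-86 + 52) = (-86 + 52)/2 = (½)*(-34) = -17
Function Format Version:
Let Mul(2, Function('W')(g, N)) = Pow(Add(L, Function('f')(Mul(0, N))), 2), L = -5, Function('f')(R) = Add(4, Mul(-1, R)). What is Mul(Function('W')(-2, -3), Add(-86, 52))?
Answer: -17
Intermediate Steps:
Function('W')(g, N) = Rational(1, 2) (Function('W')(g, N) = Mul(Rational(1, 2), Pow(Add(-5, Add(4, Mul(-1, Mul(0, N)))), 2)) = Mul(Rational(1, 2), Pow(Add(-5, Add(4, Mul(-1, 0))), 2)) = Mul(Rational(1, 2), Pow(Add(-5, Add(4, 0)), 2)) = Mul(Rational(1, 2), Pow(Add(-5, 4), 2)) = Mul(Rational(1, 2), Pow(-1, 2)) = Mul(Rational(1, 2), 1) = Rational(1, 2))
Mul(Function('W')(-2, -3), Add(-86, 52)) = Mul(Rational(1, 2), Add(-86, 52)) = Mul(Rational(1, 2), -34) = -17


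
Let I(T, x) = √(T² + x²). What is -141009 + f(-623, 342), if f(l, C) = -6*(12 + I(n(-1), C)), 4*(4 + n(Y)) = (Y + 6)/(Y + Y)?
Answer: -141081 - 3*√7487065/4 ≈ -1.4313e+5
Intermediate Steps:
n(Y) = -4 + (6 + Y)/(8*Y) (n(Y) = -4 + ((Y + 6)/(Y + Y))/4 = -4 + ((6 + Y)/((2*Y)))/4 = -4 + ((6 + Y)*(1/(2*Y)))/4 = -4 + ((6 + Y)/(2*Y))/4 = -4 + (6 + Y)/(8*Y))
f(l, C) = -72 - 6*√(1369/64 + C²) (f(l, C) = -6*(12 + √(((⅛)*(6 - 31*(-1))/(-1))² + C²)) = -6*(12 + √(((⅛)*(-1)*(6 + 31))² + C²)) = -6*(12 + √(((⅛)*(-1)*37)² + C²)) = -6*(12 + √((-37/8)² + C²)) = -6*(12 + √(1369/64 + C²)) = -72 - 6*√(1369/64 + C²))
-141009 + f(-623, 342) = -141009 + (-72 - 3*√(1369 + 64*342²)/4) = -141009 + (-72 - 3*√(1369 + 64*116964)/4) = -141009 + (-72 - 3*√(1369 + 7485696)/4) = -141009 + (-72 - 3*√7487065/4) = -141081 - 3*√7487065/4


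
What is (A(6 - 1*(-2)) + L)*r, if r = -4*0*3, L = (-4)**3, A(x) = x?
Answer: 0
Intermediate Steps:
L = -64
r = 0 (r = 0*3 = 0)
(A(6 - 1*(-2)) + L)*r = ((6 - 1*(-2)) - 64)*0 = ((6 + 2) - 64)*0 = (8 - 64)*0 = -56*0 = 0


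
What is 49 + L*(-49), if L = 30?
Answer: -1421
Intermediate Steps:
49 + L*(-49) = 49 + 30*(-49) = 49 - 1470 = -1421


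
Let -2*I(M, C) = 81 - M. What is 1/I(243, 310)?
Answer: 1/81 ≈ 0.012346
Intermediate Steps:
I(M, C) = -81/2 + M/2 (I(M, C) = -(81 - M)/2 = -81/2 + M/2)
1/I(243, 310) = 1/(-81/2 + (1/2)*243) = 1/(-81/2 + 243/2) = 1/81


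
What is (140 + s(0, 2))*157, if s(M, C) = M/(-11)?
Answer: 21980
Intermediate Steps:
s(M, C) = -M/11 (s(M, C) = M*(-1/11) = -M/11)
(140 + s(0, 2))*157 = (140 - 1/11*0)*157 = (140 + 0)*157 = 140*157 = 21980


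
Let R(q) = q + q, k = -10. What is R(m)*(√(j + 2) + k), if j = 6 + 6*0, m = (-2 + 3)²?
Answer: -20 + 4*√2 ≈ -14.343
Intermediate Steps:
m = 1 (m = 1² = 1)
j = 6 (j = 6 + 0 = 6)
R(q) = 2*q
R(m)*(√(j + 2) + k) = (2*1)*(√(6 + 2) - 10) = 2*(√8 - 10) = 2*(2*√2 - 10) = 2*(-10 + 2*√2) = -20 + 4*√2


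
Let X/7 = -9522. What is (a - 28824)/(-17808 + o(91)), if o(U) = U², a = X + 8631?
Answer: 86847/9527 ≈ 9.1159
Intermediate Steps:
X = -66654 (X = 7*(-9522) = -66654)
a = -58023 (a = -66654 + 8631 = -58023)
(a - 28824)/(-17808 + o(91)) = (-58023 - 28824)/(-17808 + 91²) = -86847/(-17808 + 8281) = -86847/(-9527) = -86847*(-1/9527) = 86847/9527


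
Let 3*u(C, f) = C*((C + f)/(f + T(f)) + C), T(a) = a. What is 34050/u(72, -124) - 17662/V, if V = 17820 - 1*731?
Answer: 2848236777/153014906 ≈ 18.614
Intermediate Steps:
V = 17089 (V = 17820 - 731 = 17089)
u(C, f) = C*(C + (C + f)/(2*f))/3 (u(C, f) = (C*((C + f)/(f + f) + C))/3 = (C*((C + f)/((2*f)) + C))/3 = (C*((C + f)*(1/(2*f)) + C))/3 = (C*((C + f)/(2*f) + C))/3 = (C*(C + (C + f)/(2*f)))/3 = C*(C + (C + f)/(2*f))/3)
34050/u(72, -124) - 17662/V = 34050/(((⅙)*72*(72 - 124 + 2*72*(-124))/(-124))) - 17662/17089 = 34050/(((⅙)*72*(-1/124)*(72 - 124 - 17856))) - 17662*1/17089 = 34050/(((⅙)*72*(-1/124)*(-17908))) - 17662/17089 = 34050/(53724/31) - 17662/17089 = 34050*(31/53724) - 17662/17089 = 175925/8954 - 17662/17089 = 2848236777/153014906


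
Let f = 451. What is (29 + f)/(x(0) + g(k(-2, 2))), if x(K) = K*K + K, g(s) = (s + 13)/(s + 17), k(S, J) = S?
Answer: 7200/11 ≈ 654.54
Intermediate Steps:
g(s) = (13 + s)/(17 + s)
x(K) = K + K² (x(K) = K² + K = K + K²)
(29 + f)/(x(0) + g(k(-2, 2))) = (29 + 451)/(0*(1 + 0) + (13 - 2)/(17 - 2)) = 480/(0*1 + 11/15) = 480/(0 + (1/15)*11) = 480/(0 + 11/15) = 480/(11/15) = 480*(15/11) = 7200/11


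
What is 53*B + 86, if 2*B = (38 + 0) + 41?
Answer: 4359/2 ≈ 2179.5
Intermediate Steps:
B = 79/2 (B = ((38 + 0) + 41)/2 = (38 + 41)/2 = (½)*79 = 79/2 ≈ 39.500)
53*B + 86 = 53*(79/2) + 86 = 4187/2 + 86 = 4359/2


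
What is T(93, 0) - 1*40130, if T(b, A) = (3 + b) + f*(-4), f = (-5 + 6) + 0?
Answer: -40038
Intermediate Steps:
f = 1 (f = 1 + 0 = 1)
T(b, A) = -1 + b (T(b, A) = (3 + b) + 1*(-4) = (3 + b) - 4 = -1 + b)
T(93, 0) - 1*40130 = (-1 + 93) - 1*40130 = 92 - 40130 = -40038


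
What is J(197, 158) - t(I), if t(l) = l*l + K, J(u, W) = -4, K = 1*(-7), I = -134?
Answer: -17953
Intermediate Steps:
K = -7
t(l) = -7 + l² (t(l) = l*l - 7 = l² - 7 = -7 + l²)
J(197, 158) - t(I) = -4 - (-7 + (-134)²) = -4 - (-7 + 17956) = -4 - 1*17949 = -4 - 17949 = -17953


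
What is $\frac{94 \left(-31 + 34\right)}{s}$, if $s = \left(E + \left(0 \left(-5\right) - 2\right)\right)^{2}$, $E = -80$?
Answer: $\frac{141}{3362} \approx 0.041939$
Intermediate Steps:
$s = 6724$ ($s = \left(-80 + \left(0 \left(-5\right) - 2\right)\right)^{2} = \left(-80 + \left(0 - 2\right)\right)^{2} = \left(-80 - 2\right)^{2} = \left(-82\right)^{2} = 6724$)
$\frac{94 \left(-31 + 34\right)}{s} = \frac{94 \left(-31 + 34\right)}{6724} = 94 \cdot 3 \cdot \frac{1}{6724} = 282 \cdot \frac{1}{6724} = \frac{141}{3362}$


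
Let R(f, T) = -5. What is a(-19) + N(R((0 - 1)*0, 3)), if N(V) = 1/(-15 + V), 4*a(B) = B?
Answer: -24/5 ≈ -4.8000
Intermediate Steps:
a(B) = B/4
a(-19) + N(R((0 - 1)*0, 3)) = (¼)*(-19) + 1/(-15 - 5) = -19/4 + 1/(-20) = -19/4 - 1/20 = -24/5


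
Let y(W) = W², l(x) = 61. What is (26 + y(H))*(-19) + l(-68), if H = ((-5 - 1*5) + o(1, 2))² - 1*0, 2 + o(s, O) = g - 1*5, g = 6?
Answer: -278612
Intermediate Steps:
o(s, O) = -1 (o(s, O) = -2 + (6 - 1*5) = -2 + (6 - 5) = -2 + 1 = -1)
H = 121 (H = ((-5 - 1*5) - 1)² - 1*0 = ((-5 - 5) - 1)² + 0 = (-10 - 1)² + 0 = (-11)² + 0 = 121 + 0 = 121)
(26 + y(H))*(-19) + l(-68) = (26 + 121²)*(-19) + 61 = (26 + 14641)*(-19) + 61 = 14667*(-19) + 61 = -278673 + 61 = -278612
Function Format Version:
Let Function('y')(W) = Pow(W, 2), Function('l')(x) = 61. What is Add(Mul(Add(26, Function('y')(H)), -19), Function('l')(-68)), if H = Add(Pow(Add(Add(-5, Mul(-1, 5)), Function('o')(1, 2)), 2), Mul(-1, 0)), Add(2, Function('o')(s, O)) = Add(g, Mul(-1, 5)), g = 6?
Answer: -278612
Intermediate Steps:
Function('o')(s, O) = -1 (Function('o')(s, O) = Add(-2, Add(6, Mul(-1, 5))) = Add(-2, Add(6, -5)) = Add(-2, 1) = -1)
H = 121 (H = Add(Pow(Add(Add(-5, Mul(-1, 5)), -1), 2), Mul(-1, 0)) = Add(Pow(Add(Add(-5, -5), -1), 2), 0) = Add(Pow(Add(-10, -1), 2), 0) = Add(Pow(-11, 2), 0) = Add(121, 0) = 121)
Add(Mul(Add(26, Function('y')(H)), -19), Function('l')(-68)) = Add(Mul(Add(26, Pow(121, 2)), -19), 61) = Add(Mul(Add(26, 14641), -19), 61) = Add(Mul(14667, -19), 61) = Add(-278673, 61) = -278612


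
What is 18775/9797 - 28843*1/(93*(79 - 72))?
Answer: -270352346/6377847 ≈ -42.389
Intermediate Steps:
18775/9797 - 28843*1/(93*(79 - 72)) = 18775*(1/9797) - 28843/(93*7) = 18775/9797 - 28843/651 = -270352346/6377847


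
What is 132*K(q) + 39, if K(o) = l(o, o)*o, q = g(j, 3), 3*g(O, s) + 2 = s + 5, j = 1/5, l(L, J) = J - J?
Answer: 39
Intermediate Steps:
l(L, J) = 0
j = ⅕ ≈ 0.20000
g(O, s) = 1 + s/3 (g(O, s) = -⅔ + (s + 5)/3 = -⅔ + (5 + s)/3 = -⅔ + (5/3 + s/3) = 1 + s/3)
q = 2 (q = 1 + (⅓)*3 = 1 + 1 = 2)
K(o) = 0 (K(o) = 0*o = 0)
132*K(q) + 39 = 132*0 + 39 = 0 + 39 = 39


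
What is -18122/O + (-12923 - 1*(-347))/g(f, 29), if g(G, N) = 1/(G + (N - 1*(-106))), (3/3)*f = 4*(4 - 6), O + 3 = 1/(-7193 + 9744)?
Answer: -6087588941/3826 ≈ -1.5911e+6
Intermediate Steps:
O = -7652/2551 (O = -3 + 1/(-7193 + 9744) = -3 + 1/2551 = -7652/2551 ≈ -2.9996)
f = -8 (f = 4*(4 - 6) = 4*(-2) = -8)
g(G, N) = 1/(106 + G + N) (g(G, N) = 1/(G + (N + 106)) = 1/(G + (106 + N)) = 1/(106 + G + N))
-18122/O + (-12923 - 1*(-347))/g(f, 29) = -18122/(-7652/2551) + (-12923 - 1*(-347))/(1/(106 - 8 + 29)) = -18122*(-2551/7652) + (-12923 + 347)/(1/127) = 23114611/3826 - 12576/1/127 = 23114611/3826 - 12576*127 = 23114611/3826 - 1597152 = -6087588941/3826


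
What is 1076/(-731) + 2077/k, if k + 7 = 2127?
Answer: -762833/1549720 ≈ -0.49224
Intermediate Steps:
k = 2120 (k = -7 + 2127 = 2120)
1076/(-731) + 2077/k = 1076/(-731) + 2077/2120 = 1076*(-1/731) + 2077*(1/2120) = -1076/731 + 2077/2120 = -762833/1549720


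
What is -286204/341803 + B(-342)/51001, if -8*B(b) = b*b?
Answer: -39188041931/34864589606 ≈ -1.1240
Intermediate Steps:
B(b) = -b²/8 (B(b) = -b*b/8 = -b²/8)
-286204/341803 + B(-342)/51001 = -286204/341803 - ⅛*(-342)²/51001 = -286204*1/341803 - ⅛*116964*(1/51001) = -286204/341803 - 29241/2*1/51001 = -286204/341803 - 29241/102002 = -39188041931/34864589606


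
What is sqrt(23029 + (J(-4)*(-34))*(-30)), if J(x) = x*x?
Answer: 19*sqrt(109) ≈ 198.37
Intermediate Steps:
J(x) = x**2
sqrt(23029 + (J(-4)*(-34))*(-30)) = sqrt(23029 + ((-4)**2*(-34))*(-30)) = sqrt(23029 + (16*(-34))*(-30)) = sqrt(23029 - 544*(-30)) = sqrt(23029 + 16320) = sqrt(39349) = 19*sqrt(109)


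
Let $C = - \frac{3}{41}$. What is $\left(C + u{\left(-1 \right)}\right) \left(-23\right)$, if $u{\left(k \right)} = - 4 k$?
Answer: $- \frac{3703}{41} \approx -90.317$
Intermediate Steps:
$C = - \frac{3}{41}$ ($C = \left(-3\right) \frac{1}{41} = - \frac{3}{41} \approx -0.073171$)
$\left(C + u{\left(-1 \right)}\right) \left(-23\right) = \left(- \frac{3}{41} - -4\right) \left(-23\right) = \left(- \frac{3}{41} + 4\right) \left(-23\right) = \frac{161}{41} \left(-23\right) = - \frac{3703}{41}$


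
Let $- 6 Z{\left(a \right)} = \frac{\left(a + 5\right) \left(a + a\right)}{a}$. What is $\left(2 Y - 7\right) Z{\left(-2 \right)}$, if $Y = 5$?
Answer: $-3$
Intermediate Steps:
$Z{\left(a \right)} = - \frac{5}{3} - \frac{a}{3}$ ($Z{\left(a \right)} = - \frac{\left(a + 5\right) \left(a + a\right) \frac{1}{a}}{6} = - \frac{\left(5 + a\right) 2 a \frac{1}{a}}{6} = - \frac{2 a \left(5 + a\right) \frac{1}{a}}{6} = - \frac{10 + 2 a}{6} = - \frac{5}{3} - \frac{a}{3}$)
$\left(2 Y - 7\right) Z{\left(-2 \right)} = \left(2 \cdot 5 - 7\right) \left(- \frac{5}{3} - - \frac{2}{3}\right) = \left(10 - 7\right) \left(- \frac{5}{3} + \frac{2}{3}\right) = \left(10 - 7\right) \left(-1\right) = 3 \left(-1\right) = -3$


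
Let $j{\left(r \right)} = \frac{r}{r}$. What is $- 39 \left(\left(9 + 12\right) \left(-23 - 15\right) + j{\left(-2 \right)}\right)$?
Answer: $31083$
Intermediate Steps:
$j{\left(r \right)} = 1$
$- 39 \left(\left(9 + 12\right) \left(-23 - 15\right) + j{\left(-2 \right)}\right) = - 39 \left(\left(9 + 12\right) \left(-23 - 15\right) + 1\right) = - 39 \left(21 \left(-38\right) + 1\right) = - 39 \left(-798 + 1\right) = \left(-39\right) \left(-797\right) = 31083$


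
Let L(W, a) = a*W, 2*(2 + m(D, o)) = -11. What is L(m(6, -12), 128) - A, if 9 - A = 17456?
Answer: 16487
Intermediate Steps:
A = -17447 (A = 9 - 1*17456 = 9 - 17456 = -17447)
m(D, o) = -15/2 (m(D, o) = -2 + (½)*(-11) = -2 - 11/2 = -15/2)
L(W, a) = W*a
L(m(6, -12), 128) - A = -15/2*128 - 1*(-17447) = -960 + 17447 = 16487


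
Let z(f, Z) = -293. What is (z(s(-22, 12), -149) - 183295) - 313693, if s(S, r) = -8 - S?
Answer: -497281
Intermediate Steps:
(z(s(-22, 12), -149) - 183295) - 313693 = (-293 - 183295) - 313693 = -183588 - 313693 = -497281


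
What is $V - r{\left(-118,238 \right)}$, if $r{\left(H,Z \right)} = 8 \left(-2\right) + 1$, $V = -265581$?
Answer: $-265566$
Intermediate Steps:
$r{\left(H,Z \right)} = -15$ ($r{\left(H,Z \right)} = -16 + 1 = -15$)
$V - r{\left(-118,238 \right)} = -265581 - -15 = -265581 + 15 = -265566$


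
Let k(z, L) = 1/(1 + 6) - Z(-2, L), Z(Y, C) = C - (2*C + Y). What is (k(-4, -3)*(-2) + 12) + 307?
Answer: 2301/7 ≈ 328.71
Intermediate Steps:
Z(Y, C) = -C - Y (Z(Y, C) = C - (Y + 2*C) = C + (-Y - 2*C) = -C - Y)
k(z, L) = -13/7 + L (k(z, L) = 1/(1 + 6) - (-L - 1*(-2)) = 1/7 - (-L + 2) = 1/7 - (2 - L) = 1/7 + (-2 + L) = -13/7 + L)
(k(-4, -3)*(-2) + 12) + 307 = ((-13/7 - 3)*(-2) + 12) + 307 = (-34/7*(-2) + 12) + 307 = (68/7 + 12) + 307 = 152/7 + 307 = 2301/7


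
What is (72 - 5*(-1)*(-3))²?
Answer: 3249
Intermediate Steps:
(72 - 5*(-1)*(-3))² = (72 + 5*(-3))² = (72 - 15)² = 57² = 3249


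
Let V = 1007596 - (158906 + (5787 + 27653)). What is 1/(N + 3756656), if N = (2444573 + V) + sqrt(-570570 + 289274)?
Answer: 7016479/49230977838737 - 4*I*sqrt(17581)/49230977838737 ≈ 1.4252e-7 - 1.0773e-11*I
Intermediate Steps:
V = 815250 (V = 1007596 - (158906 + 33440) = 1007596 - 1*192346 = 1007596 - 192346 = 815250)
N = 3259823 + 4*I*sqrt(17581) (N = (2444573 + 815250) + sqrt(-570570 + 289274) = 3259823 + sqrt(-281296) = 3259823 + 4*I*sqrt(17581) ≈ 3.2598e+6 + 530.37*I)
1/(N + 3756656) = 1/((3259823 + 4*I*sqrt(17581)) + 3756656) = 1/(7016479 + 4*I*sqrt(17581))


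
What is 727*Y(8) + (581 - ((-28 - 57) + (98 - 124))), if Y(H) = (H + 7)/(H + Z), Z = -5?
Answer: 4327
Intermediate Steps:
Y(H) = (7 + H)/(-5 + H) (Y(H) = (H + 7)/(H - 5) = (7 + H)/(-5 + H))
727*Y(8) + (581 - ((-28 - 57) + (98 - 124))) = 727*((7 + 8)/(-5 + 8)) + (581 - ((-28 - 57) + (98 - 124))) = 727*(15/3) + (581 - (-85 - 26)) = 727*((1/3)*15) + (581 - 1*(-111)) = 727*5 + (581 + 111) = 3635 + 692 = 4327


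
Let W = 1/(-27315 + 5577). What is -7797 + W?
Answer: -169491187/21738 ≈ -7797.0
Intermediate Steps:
W = -1/21738 (W = 1/(-21738) = -1/21738 ≈ -4.6002e-5)
-7797 + W = -7797 - 1/21738 = -169491187/21738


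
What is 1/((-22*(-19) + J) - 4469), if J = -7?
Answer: -1/4058 ≈ -0.00024643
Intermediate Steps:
1/((-22*(-19) + J) - 4469) = 1/((-22*(-19) - 7) - 4469) = 1/((418 - 7) - 4469) = 1/(411 - 4469) = 1/(-4058) = -1/4058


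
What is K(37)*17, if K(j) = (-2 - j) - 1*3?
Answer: -714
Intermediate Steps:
K(j) = -5 - j (K(j) = (-2 - j) - 3 = -5 - j)
K(37)*17 = (-5 - 1*37)*17 = (-5 - 37)*17 = -42*17 = -714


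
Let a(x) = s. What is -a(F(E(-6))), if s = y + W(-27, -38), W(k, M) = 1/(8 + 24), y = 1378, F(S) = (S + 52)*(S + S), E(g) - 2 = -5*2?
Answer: -44097/32 ≈ -1378.0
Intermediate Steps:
E(g) = -8 (E(g) = 2 - 5*2 = 2 - 10 = -8)
F(S) = 2*S*(52 + S) (F(S) = (52 + S)*(2*S) = 2*S*(52 + S))
W(k, M) = 1/32
s = 44097/32 (s = 1378 + 1/32 = 44097/32 ≈ 1378.0)
a(x) = 44097/32
-a(F(E(-6))) = -1*44097/32 = -44097/32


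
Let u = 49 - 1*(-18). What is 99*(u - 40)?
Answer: 2673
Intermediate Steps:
u = 67 (u = 49 + 18 = 67)
99*(u - 40) = 99*(67 - 40) = 99*27 = 2673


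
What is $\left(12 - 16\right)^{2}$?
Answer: $16$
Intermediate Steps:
$\left(12 - 16\right)^{2} = \left(-4\right)^{2} = 16$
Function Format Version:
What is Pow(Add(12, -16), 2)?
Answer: 16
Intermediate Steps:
Pow(Add(12, -16), 2) = Pow(-4, 2) = 16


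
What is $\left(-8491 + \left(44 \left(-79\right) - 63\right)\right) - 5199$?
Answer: $-17229$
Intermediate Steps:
$\left(-8491 + \left(44 \left(-79\right) - 63\right)\right) - 5199 = \left(-8491 - 3539\right) - 5199 = -12030 - 5199 = -17229$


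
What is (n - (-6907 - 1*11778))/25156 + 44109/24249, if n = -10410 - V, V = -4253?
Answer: 117783123/50833987 ≈ 2.3170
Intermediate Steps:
n = -6157 (n = -10410 - 1*(-4253) = -10410 + 4253 = -6157)
(n - (-6907 - 1*11778))/25156 + 44109/24249 = (-6157 - (-6907 - 1*11778))/25156 + 44109/24249 = (-6157 - (-6907 - 11778))*(1/25156) + 44109*(1/24249) = (-6157 - 1*(-18685))*(1/25156) + 14703/8083 = (-6157 + 18685)*(1/25156) + 14703/8083 = 12528*(1/25156) + 14703/8083 = 3132/6289 + 14703/8083 = 117783123/50833987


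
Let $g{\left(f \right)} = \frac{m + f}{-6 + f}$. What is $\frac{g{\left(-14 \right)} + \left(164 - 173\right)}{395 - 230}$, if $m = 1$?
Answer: $- \frac{167}{3300} \approx -0.050606$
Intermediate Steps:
$g{\left(f \right)} = \frac{1 + f}{-6 + f}$
$\frac{g{\left(-14 \right)} + \left(164 - 173\right)}{395 - 230} = \frac{\frac{1 - 14}{-6 - 14} + \left(164 - 173\right)}{395 - 230} = \frac{\frac{1}{-20} \left(-13\right) - 9}{165} = \left(\left(- \frac{1}{20}\right) \left(-13\right) - 9\right) \frac{1}{165} = \left(\frac{13}{20} - 9\right) \frac{1}{165} = \left(- \frac{167}{20}\right) \frac{1}{165} = - \frac{167}{3300}$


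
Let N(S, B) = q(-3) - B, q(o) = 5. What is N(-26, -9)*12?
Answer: 168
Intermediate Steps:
N(S, B) = 5 - B
N(-26, -9)*12 = (5 - 1*(-9))*12 = (5 + 9)*12 = 14*12 = 168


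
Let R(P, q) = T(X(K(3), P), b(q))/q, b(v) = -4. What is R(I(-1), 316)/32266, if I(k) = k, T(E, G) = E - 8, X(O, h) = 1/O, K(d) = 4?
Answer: -31/40784224 ≈ -7.6010e-7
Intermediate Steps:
T(E, G) = -8 + E
R(P, q) = -31/(4*q) (R(P, q) = (-8 + 1/4)/q = (-8 + ¼)/q = -31/(4*q))
R(I(-1), 316)/32266 = -31/4/316/32266 = -31/4*1/316*(1/32266) = -31/1264*1/32266 = -31/40784224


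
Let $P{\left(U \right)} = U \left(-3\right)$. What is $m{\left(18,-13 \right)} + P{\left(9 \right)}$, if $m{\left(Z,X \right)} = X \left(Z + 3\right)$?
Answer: $-300$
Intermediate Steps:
$m{\left(Z,X \right)} = X \left(3 + Z\right)$
$P{\left(U \right)} = - 3 U$
$m{\left(18,-13 \right)} + P{\left(9 \right)} = - 13 \left(3 + 18\right) - 27 = \left(-13\right) 21 - 27 = -273 - 27 = -300$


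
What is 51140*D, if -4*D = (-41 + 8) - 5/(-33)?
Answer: 13858940/33 ≈ 4.1997e+5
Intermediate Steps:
D = 271/33 (D = -((-41 + 8) - 5/(-33))/4 = -(-33 - 5*(-1/33))/4 = -(-33 + 5/33)/4 = -1/4*(-1084/33) = 271/33 ≈ 8.2121)
51140*D = 51140*(271/33) = 13858940/33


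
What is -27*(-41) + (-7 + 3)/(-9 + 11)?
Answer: 1105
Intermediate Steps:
-27*(-41) + (-7 + 3)/(-9 + 11) = 1107 - 4/2 = 1107 - 4*½ = 1107 - 2 = 1105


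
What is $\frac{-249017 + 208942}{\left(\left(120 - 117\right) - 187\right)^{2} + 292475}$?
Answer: $- \frac{40075}{326331} \approx -0.1228$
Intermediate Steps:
$\frac{-249017 + 208942}{\left(\left(120 - 117\right) - 187\right)^{2} + 292475} = - \frac{40075}{\left(\left(120 - 117\right) - 187\right)^{2} + 292475} = - \frac{40075}{\left(3 - 187\right)^{2} + 292475} = - \frac{40075}{\left(-184\right)^{2} + 292475} = - \frac{40075}{33856 + 292475} = - \frac{40075}{326331}$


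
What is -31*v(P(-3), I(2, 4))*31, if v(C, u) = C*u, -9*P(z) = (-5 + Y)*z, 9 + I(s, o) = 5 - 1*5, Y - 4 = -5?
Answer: -17298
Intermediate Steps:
Y = -1 (Y = 4 - 5 = -1)
I(s, o) = -9 (I(s, o) = -9 + (5 - 1*5) = -9 + (5 - 5) = -9 + 0 = -9)
P(z) = 2*z/3 (P(z) = -(-5 - 1)*z/9 = -(-2)*z/3 = 2*z/3)
-31*v(P(-3), I(2, 4))*31 = -31*(2/3)*(-3)*(-9)*31 = -(-62)*(-9)*31 = -31*18*31 = -558*31 = -17298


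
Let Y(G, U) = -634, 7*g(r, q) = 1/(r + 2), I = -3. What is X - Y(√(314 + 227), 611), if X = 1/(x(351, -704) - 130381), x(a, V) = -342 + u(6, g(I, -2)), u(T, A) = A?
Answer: 580149301/915062 ≈ 634.00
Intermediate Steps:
g(r, q) = 1/(7*(2 + r)) (g(r, q) = 1/(7*(r + 2)) = 1/(7*(2 + r)))
x(a, V) = -2395/7 (x(a, V) = -342 + 1/(7*(2 - 3)) = -342 + (⅐)/(-1) = -342 + (⅐)*(-1) = -342 - ⅐ = -2395/7)
X = -7/915062 (X = 1/(-2395/7 - 130381) = 1/(-915062/7) = -7/915062 ≈ -7.6498e-6)
X - Y(√(314 + 227), 611) = -7/915062 - 1*(-634) = -7/915062 + 634 = 580149301/915062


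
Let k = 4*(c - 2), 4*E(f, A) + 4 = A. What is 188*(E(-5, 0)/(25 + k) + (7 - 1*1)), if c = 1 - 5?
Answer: 940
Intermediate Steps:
E(f, A) = -1 + A/4
c = -4
k = -24 (k = 4*(-4 - 2) = 4*(-6) = -24)
188*(E(-5, 0)/(25 + k) + (7 - 1*1)) = 188*((-1 + (1/4)*0)/(25 - 24) + (7 - 1*1)) = 188*((-1 + 0)/1 + (7 - 1)) = 188*(-1*1 + 6) = 188*(-1 + 6) = 188*5 = 940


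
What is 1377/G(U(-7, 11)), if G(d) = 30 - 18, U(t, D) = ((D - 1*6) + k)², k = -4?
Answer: 459/4 ≈ 114.75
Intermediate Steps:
U(t, D) = (-10 + D)² (U(t, D) = ((D - 1*6) - 4)² = ((D - 6) - 4)² = ((-6 + D) - 4)² = (-10 + D)²)
G(d) = 12
1377/G(U(-7, 11)) = 1377/12 = 1377*(1/12) = 459/4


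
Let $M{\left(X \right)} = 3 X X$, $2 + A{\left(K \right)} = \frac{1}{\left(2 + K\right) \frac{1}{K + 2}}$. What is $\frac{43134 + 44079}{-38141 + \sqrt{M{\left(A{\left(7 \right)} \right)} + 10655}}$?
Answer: $- \frac{475198719}{207817889} - \frac{909507 \sqrt{2}}{207817889} \approx -2.2928$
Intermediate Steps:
$A{\left(K \right)} = -1$ ($A{\left(K \right)} = -2 + \frac{1}{\left(2 + K\right) \frac{1}{K + 2}} = -2 + \frac{1}{\left(2 + K\right) \frac{1}{2 + K}} = -2 + 1^{-1} = -2 + 1 = -1$)
$M{\left(X \right)} = 3 X^{2}$
$\frac{43134 + 44079}{-38141 + \sqrt{M{\left(A{\left(7 \right)} \right)} + 10655}} = \frac{43134 + 44079}{-38141 + \sqrt{3 \left(-1\right)^{2} + 10655}} = \frac{87213}{-38141 + \sqrt{3 \cdot 1 + 10655}} = \frac{87213}{-38141 + \sqrt{3 + 10655}} = \frac{87213}{-38141 + \sqrt{10658}} = \frac{87213}{-38141 + 73 \sqrt{2}}$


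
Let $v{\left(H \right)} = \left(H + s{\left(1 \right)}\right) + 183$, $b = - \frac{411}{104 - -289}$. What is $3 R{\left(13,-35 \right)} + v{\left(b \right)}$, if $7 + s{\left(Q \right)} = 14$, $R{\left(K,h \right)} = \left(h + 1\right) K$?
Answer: $- \frac{148953}{131} \approx -1137.0$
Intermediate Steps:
$R{\left(K,h \right)} = K \left(1 + h\right)$ ($R{\left(K,h \right)} = \left(1 + h\right) K = K \left(1 + h\right)$)
$s{\left(Q \right)} = 7$ ($s{\left(Q \right)} = -7 + 14 = 7$)
$b = - \frac{137}{131}$ ($b = - \frac{411}{104 + 289} = - \frac{411}{393} = \left(-411\right) \frac{1}{393} = - \frac{137}{131} \approx -1.0458$)
$v{\left(H \right)} = 190 + H$ ($v{\left(H \right)} = \left(H + 7\right) + 183 = \left(7 + H\right) + 183 = 190 + H$)
$3 R{\left(13,-35 \right)} + v{\left(b \right)} = 3 \cdot 13 \left(1 - 35\right) + \left(190 - \frac{137}{131}\right) = 3 \cdot 13 \left(-34\right) + \frac{24753}{131} = 3 \left(-442\right) + \frac{24753}{131} = -1326 + \frac{24753}{131} = - \frac{148953}{131}$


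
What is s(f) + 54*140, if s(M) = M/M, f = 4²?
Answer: 7561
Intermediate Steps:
f = 16
s(M) = 1
s(f) + 54*140 = 1 + 54*140 = 1 + 7560 = 7561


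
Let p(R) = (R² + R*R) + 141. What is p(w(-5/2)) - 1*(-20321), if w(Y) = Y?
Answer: 40949/2 ≈ 20475.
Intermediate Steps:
p(R) = 141 + 2*R² (p(R) = (R² + R²) + 141 = 2*R² + 141 = 141 + 2*R²)
p(w(-5/2)) - 1*(-20321) = (141 + 2*(-5/2)²) - 1*(-20321) = (141 + 2*(-5*½)²) + 20321 = (141 + 2*(-5/2)²) + 20321 = (141 + 2*(25/4)) + 20321 = (141 + 25/2) + 20321 = 307/2 + 20321 = 40949/2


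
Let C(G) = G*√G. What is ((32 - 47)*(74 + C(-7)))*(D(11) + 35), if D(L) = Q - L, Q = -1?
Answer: -25530 + 2415*I*√7 ≈ -25530.0 + 6389.5*I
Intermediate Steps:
C(G) = G^(3/2)
D(L) = -1 - L
((32 - 47)*(74 + C(-7)))*(D(11) + 35) = ((32 - 47)*(74 + (-7)^(3/2)))*((-1 - 1*11) + 35) = (-15*(74 - 7*I*√7))*((-1 - 11) + 35) = (-1110 + 105*I*√7)*(-12 + 35) = (-1110 + 105*I*√7)*23 = -25530 + 2415*I*√7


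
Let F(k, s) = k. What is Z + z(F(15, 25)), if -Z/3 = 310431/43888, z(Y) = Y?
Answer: -272973/43888 ≈ -6.2198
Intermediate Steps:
Z = -931293/43888 ≈ -21.220
Z + z(F(15, 25)) = -931293/43888 + 15 = -272973/43888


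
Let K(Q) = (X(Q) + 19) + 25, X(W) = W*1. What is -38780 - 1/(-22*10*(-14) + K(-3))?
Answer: -121032381/3121 ≈ -38780.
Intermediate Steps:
X(W) = W
K(Q) = 44 + Q (K(Q) = (Q + 19) + 25 = (19 + Q) + 25 = 44 + Q)
-38780 - 1/(-22*10*(-14) + K(-3)) = -38780 - 1/(-22*10*(-14) + (44 - 3)) = -38780 - 1/(-220*(-14) + 41) = -38780 - 1/(3080 + 41) = -38780 - 1/3121 = -121032381/3121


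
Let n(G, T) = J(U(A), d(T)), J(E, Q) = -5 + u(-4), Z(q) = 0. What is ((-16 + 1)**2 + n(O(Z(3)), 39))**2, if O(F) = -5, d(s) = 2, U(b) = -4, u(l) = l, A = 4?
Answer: 46656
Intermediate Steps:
J(E, Q) = -9 (J(E, Q) = -5 - 4 = -9)
n(G, T) = -9
((-16 + 1)**2 + n(O(Z(3)), 39))**2 = ((-16 + 1)**2 - 9)**2 = ((-15)**2 - 9)**2 = (225 - 9)**2 = 216**2 = 46656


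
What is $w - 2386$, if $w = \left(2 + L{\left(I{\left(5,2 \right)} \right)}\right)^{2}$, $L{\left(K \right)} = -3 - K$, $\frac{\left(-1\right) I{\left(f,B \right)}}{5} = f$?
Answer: $-1810$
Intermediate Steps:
$I{\left(f,B \right)} = - 5 f$
$w = 576$ ($w = \left(2 - \left(3 - 25\right)\right)^{2} = \left(2 - -22\right)^{2} = \left(2 + \left(-3 + 25\right)\right)^{2} = \left(2 + 22\right)^{2} = 24^{2} = 576$)
$w - 2386 = 576 - 2386 = -1810$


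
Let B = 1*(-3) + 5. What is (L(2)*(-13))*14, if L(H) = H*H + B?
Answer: -1092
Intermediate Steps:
B = 2 (B = -3 + 5 = 2)
L(H) = 2 + H² (L(H) = H*H + 2 = H² + 2 = 2 + H²)
(L(2)*(-13))*14 = ((2 + 2²)*(-13))*14 = ((2 + 4)*(-13))*14 = (6*(-13))*14 = -78*14 = -1092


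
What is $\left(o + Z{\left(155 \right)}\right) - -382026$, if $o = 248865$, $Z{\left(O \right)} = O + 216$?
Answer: $631262$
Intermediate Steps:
$Z{\left(O \right)} = 216 + O$
$\left(o + Z{\left(155 \right)}\right) - -382026 = \left(248865 + \left(216 + 155\right)\right) - -382026 = \left(248865 + 371\right) + 382026 = 249236 + 382026 = 631262$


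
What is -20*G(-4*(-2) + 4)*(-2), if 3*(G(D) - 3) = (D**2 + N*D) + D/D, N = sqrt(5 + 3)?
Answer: 6160/3 + 320*sqrt(2) ≈ 2505.9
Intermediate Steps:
N = 2*sqrt(2) (N = sqrt(8) = 2*sqrt(2) ≈ 2.8284)
G(D) = 10/3 + D**2/3 + 2*D*sqrt(2)/3 (G(D) = 3 + ((D**2 + (2*sqrt(2))*D) + D/D)/3 = 3 + ((D**2 + 2*D*sqrt(2)) + 1)/3 = 3 + (1 + D**2 + 2*D*sqrt(2))/3 = 3 + (1/3 + D**2/3 + 2*D*sqrt(2)/3) = 10/3 + D**2/3 + 2*D*sqrt(2)/3)
-20*G(-4*(-2) + 4)*(-2) = -20*(10/3 + (-4*(-2) + 4)**2/3 + 2*(-4*(-2) + 4)*sqrt(2)/3)*(-2) = -20*(10/3 + (8 + 4)**2/3 + 2*(8 + 4)*sqrt(2)/3)*(-2) = -20*(10/3 + (1/3)*12**2 + (2/3)*12*sqrt(2))*(-2) = -20*(10/3 + (1/3)*144 + 8*sqrt(2))*(-2) = -20*(10/3 + 48 + 8*sqrt(2))*(-2) = -20*(154/3 + 8*sqrt(2))*(-2) = (-3080/3 - 160*sqrt(2))*(-2) = 6160/3 + 320*sqrt(2)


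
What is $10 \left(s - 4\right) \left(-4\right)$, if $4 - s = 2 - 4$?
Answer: $-80$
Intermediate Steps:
$s = 6$ ($s = 4 - \left(2 - 4\right) = 4 - -2 = 4 + 2 = 6$)
$10 \left(s - 4\right) \left(-4\right) = 10 \left(6 - 4\right) \left(-4\right) = 10 \cdot 2 \left(-4\right) = 20 \left(-4\right) = -80$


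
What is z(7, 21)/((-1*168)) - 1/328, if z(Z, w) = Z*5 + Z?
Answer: -83/328 ≈ -0.25305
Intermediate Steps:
z(Z, w) = 6*Z (z(Z, w) = 5*Z + Z = 6*Z)
z(7, 21)/((-1*168)) - 1/328 = (6*7)/((-1*168)) - 1/328 = 42/(-168) - 1*1/328 = 42*(-1/168) - 1/328 = -1/4 - 1/328 = -83/328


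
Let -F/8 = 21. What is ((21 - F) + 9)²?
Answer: 39204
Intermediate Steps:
F = -168 (F = -8*21 = -168)
((21 - F) + 9)² = ((21 - 1*(-168)) + 9)² = ((21 + 168) + 9)² = (189 + 9)² = 198² = 39204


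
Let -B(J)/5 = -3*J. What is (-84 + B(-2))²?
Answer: 12996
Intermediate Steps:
B(J) = 15*J (B(J) = -(-15)*J = 15*J)
(-84 + B(-2))² = (-84 + 15*(-2))² = (-84 - 30)² = (-114)² = 12996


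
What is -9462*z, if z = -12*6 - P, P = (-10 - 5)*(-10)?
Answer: 2100564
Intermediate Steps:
P = 150 (P = -15*(-10) = 150)
z = -222 (z = -12*6 - 1*150 = -72 - 150 = -222)
-9462*z = -9462*(-222) = 2100564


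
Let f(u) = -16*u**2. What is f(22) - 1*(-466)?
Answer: -7278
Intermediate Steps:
f(22) - 1*(-466) = -16*22**2 - 1*(-466) = -16*484 + 466 = -7744 + 466 = -7278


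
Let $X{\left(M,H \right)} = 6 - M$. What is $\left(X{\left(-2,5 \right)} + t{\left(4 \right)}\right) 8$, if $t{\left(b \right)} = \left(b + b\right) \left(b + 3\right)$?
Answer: $512$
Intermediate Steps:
$t{\left(b \right)} = 2 b \left(3 + b\right)$
$\left(X{\left(-2,5 \right)} + t{\left(4 \right)}\right) 8 = \left(\left(6 - -2\right) + 2 \cdot 4 \left(3 + 4\right)\right) 8 = \left(\left(6 + 2\right) + 2 \cdot 4 \cdot 7\right) 8 = \left(8 + 56\right) 8 = 64 \cdot 8 = 512$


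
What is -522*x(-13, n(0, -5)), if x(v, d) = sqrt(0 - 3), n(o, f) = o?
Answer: -522*I*sqrt(3) ≈ -904.13*I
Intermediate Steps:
x(v, d) = I*sqrt(3) (x(v, d) = sqrt(-3) = I*sqrt(3))
-522*x(-13, n(0, -5)) = -522*I*sqrt(3)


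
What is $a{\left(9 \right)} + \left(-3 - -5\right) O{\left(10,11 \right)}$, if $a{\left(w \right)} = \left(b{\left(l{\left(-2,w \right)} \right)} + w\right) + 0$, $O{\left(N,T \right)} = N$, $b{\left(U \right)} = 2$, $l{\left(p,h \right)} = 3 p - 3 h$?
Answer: $31$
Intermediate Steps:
$l{\left(p,h \right)} = - 3 h + 3 p$
$a{\left(w \right)} = 2 + w$ ($a{\left(w \right)} = \left(2 + w\right) + 0 = 2 + w$)
$a{\left(9 \right)} + \left(-3 - -5\right) O{\left(10,11 \right)} = \left(2 + 9\right) + \left(-3 - -5\right) 10 = 11 + \left(-3 + 5\right) 10 = 11 + 2 \cdot 10 = 11 + 20 = 31$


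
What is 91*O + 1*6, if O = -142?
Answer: -12916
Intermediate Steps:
91*O + 1*6 = 91*(-142) + 1*6 = -12922 + 6 = -12916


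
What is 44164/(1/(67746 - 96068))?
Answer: -1250812808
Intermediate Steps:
44164/(1/(67746 - 96068)) = 44164/(1/(-28322)) = 44164/(-1/28322) = 44164*(-28322) = -1250812808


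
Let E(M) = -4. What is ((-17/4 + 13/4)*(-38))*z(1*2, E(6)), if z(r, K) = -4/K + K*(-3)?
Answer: 494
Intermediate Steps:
z(r, K) = -4/K - 3*K
((-17/4 + 13/4)*(-38))*z(1*2, E(6)) = ((-17/4 + 13/4)*(-38))*(-4/(-4) - 3*(-4)) = ((-17*1/4 + 13*(1/4))*(-38))*(-4*(-1/4) + 12) = ((-17/4 + 13/4)*(-38))*(1 + 12) = -1*(-38)*13 = 38*13 = 494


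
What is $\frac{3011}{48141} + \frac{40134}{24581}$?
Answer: $\frac{2006104285}{1183353921} \approx 1.6953$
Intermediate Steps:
$\frac{3011}{48141} + \frac{40134}{24581} = \frac{2006104285}{1183353921}$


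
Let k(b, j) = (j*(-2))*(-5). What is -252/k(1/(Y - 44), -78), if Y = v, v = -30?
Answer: 21/65 ≈ 0.32308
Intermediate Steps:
Y = -30
k(b, j) = 10*j (k(b, j) = -2*j*(-5) = 10*j)
-252/k(1/(Y - 44), -78) = -252/(10*(-78)) = -252/(-780) = -252*(-1/780) = 21/65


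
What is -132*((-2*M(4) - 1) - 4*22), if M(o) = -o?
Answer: 10692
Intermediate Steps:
-132*((-2*M(4) - 1) - 4*22) = -132*((-(-2)*4 - 1) - 4*22) = -132*((-2*(-4) - 1) - 88) = -132*((8 - 1) - 88) = -132*(7 - 88) = -132*(-81) = 10692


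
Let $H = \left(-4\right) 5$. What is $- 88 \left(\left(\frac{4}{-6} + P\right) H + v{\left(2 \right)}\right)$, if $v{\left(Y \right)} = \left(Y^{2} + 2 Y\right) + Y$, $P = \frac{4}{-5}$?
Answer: $- \frac{10384}{3} \approx -3461.3$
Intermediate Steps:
$H = -20$
$P = - \frac{4}{5}$ ($P = 4 \left(- \frac{1}{5}\right) = - \frac{4}{5} \approx -0.8$)
$v{\left(Y \right)} = Y^{2} + 3 Y$
$- 88 \left(\left(\frac{4}{-6} + P\right) H + v{\left(2 \right)}\right) = - 88 \left(\left(\frac{4}{-6} - \frac{4}{5}\right) \left(-20\right) + 2 \left(3 + 2\right)\right) = - 88 \left(\left(4 \left(- \frac{1}{6}\right) - \frac{4}{5}\right) \left(-20\right) + 2 \cdot 5\right) = - 88 \left(\left(- \frac{2}{3} - \frac{4}{5}\right) \left(-20\right) + 10\right) = - 88 \left(\left(- \frac{22}{15}\right) \left(-20\right) + 10\right) = - 88 \left(\frac{88}{3} + 10\right) = \left(-88\right) \frac{118}{3} = - \frac{10384}{3}$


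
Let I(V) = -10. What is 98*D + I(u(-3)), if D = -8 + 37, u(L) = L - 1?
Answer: 2832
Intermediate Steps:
u(L) = -1 + L
D = 29
98*D + I(u(-3)) = 98*29 - 10 = 2842 - 10 = 2832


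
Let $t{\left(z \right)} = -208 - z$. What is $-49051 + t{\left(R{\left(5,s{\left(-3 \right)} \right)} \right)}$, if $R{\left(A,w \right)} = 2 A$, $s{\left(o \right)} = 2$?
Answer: $-49269$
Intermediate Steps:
$-49051 + t{\left(R{\left(5,s{\left(-3 \right)} \right)} \right)} = -49051 - \left(208 + 2 \cdot 5\right) = -49051 - 218 = -49269$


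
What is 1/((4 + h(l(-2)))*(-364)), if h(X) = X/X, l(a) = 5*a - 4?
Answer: -1/1820 ≈ -0.00054945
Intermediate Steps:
l(a) = -4 + 5*a
h(X) = 1
1/((4 + h(l(-2)))*(-364)) = 1/((4 + 1)*(-364)) = -1/364/5 = (⅕)*(-1/364) = -1/1820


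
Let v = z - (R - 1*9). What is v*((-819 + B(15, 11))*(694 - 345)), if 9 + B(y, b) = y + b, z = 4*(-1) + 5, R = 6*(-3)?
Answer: -7837144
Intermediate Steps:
R = -18
z = 1 (z = -4 + 5 = 1)
v = 28 (v = 1 - (-18 - 1*9) = 1 - (-18 - 9) = 1 - 1*(-27) = 1 + 27 = 28)
B(y, b) = -9 + b + y (B(y, b) = -9 + (y + b) = -9 + (b + y) = -9 + b + y)
v*((-819 + B(15, 11))*(694 - 345)) = 28*((-819 + (-9 + 11 + 15))*(694 - 345)) = 28*((-819 + 17)*349) = 28*(-802*349) = 28*(-279898) = -7837144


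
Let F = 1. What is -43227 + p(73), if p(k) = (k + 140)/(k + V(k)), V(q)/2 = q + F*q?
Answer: -15777642/365 ≈ -43226.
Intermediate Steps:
V(q) = 4*q (V(q) = 2*(q + 1*q) = 2*(q + q) = 2*(2*q) = 4*q)
p(k) = (140 + k)/(5*k) (p(k) = (k + 140)/(k + 4*k) = (140 + k)/((5*k)) = (140 + k)*(1/(5*k)) = (140 + k)/(5*k))
-43227 + p(73) = -43227 + (1/5)*(140 + 73)/73 = -43227 + (1/5)*(1/73)*213 = -43227 + 213/365 = -15777642/365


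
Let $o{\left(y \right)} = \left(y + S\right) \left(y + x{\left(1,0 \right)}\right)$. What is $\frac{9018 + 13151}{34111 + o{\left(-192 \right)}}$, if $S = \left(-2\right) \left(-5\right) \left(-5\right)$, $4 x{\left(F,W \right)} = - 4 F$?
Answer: $\frac{22169}{80817} \approx 0.27431$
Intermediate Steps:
$x{\left(F,W \right)} = - F$ ($x{\left(F,W \right)} = \frac{\left(-4\right) F}{4} = - F$)
$S = -50$ ($S = 10 \left(-5\right) = -50$)
$o{\left(y \right)} = \left(-1 + y\right) \left(-50 + y\right)$ ($o{\left(y \right)} = \left(y - 50\right) \left(y - 1\right) = \left(-50 + y\right) \left(y - 1\right) = \left(-50 + y\right) \left(-1 + y\right) = \left(-1 + y\right) \left(-50 + y\right)$)
$\frac{9018 + 13151}{34111 + o{\left(-192 \right)}} = \frac{9018 + 13151}{34111 + \left(50 + \left(-192\right)^{2} - -9792\right)} = \frac{22169}{34111 + \left(50 + 36864 + 9792\right)} = \frac{22169}{34111 + 46706} = \frac{22169}{80817}$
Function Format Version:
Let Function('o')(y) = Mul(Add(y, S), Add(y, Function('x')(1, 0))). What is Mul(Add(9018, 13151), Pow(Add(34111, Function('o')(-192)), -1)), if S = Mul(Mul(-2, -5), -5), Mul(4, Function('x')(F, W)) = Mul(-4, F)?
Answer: Rational(22169, 80817) ≈ 0.27431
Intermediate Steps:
Function('x')(F, W) = Mul(-1, F) (Function('x')(F, W) = Mul(Rational(1, 4), Mul(-4, F)) = Mul(-1, F))
S = -50 (S = Mul(10, -5) = -50)
Function('o')(y) = Mul(Add(-1, y), Add(-50, y)) (Function('o')(y) = Mul(Add(y, -50), Add(y, Mul(-1, 1))) = Mul(Add(-50, y), Add(y, -1)) = Mul(Add(-50, y), Add(-1, y)) = Mul(Add(-1, y), Add(-50, y)))
Mul(Add(9018, 13151), Pow(Add(34111, Function('o')(-192)), -1)) = Mul(Add(9018, 13151), Pow(Add(34111, Add(50, Pow(-192, 2), Mul(-51, -192))), -1)) = Mul(22169, Pow(Add(34111, Add(50, 36864, 9792)), -1)) = Mul(22169, Pow(Add(34111, 46706), -1)) = Mul(22169, Pow(80817, -1)) = Mul(22169, Rational(1, 80817)) = Rational(22169, 80817)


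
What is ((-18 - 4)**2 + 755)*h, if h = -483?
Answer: -598437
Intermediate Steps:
((-18 - 4)**2 + 755)*h = ((-18 - 4)**2 + 755)*(-483) = ((-22)**2 + 755)*(-483) = (484 + 755)*(-483) = 1239*(-483) = -598437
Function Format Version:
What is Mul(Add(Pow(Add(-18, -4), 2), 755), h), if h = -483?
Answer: -598437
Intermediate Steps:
Mul(Add(Pow(Add(-18, -4), 2), 755), h) = Mul(Add(Pow(Add(-18, -4), 2), 755), -483) = Mul(Add(Pow(-22, 2), 755), -483) = Mul(Add(484, 755), -483) = Mul(1239, -483) = -598437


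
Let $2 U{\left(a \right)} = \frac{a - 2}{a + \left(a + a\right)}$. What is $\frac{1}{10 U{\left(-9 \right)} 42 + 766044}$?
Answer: $\frac{9}{6895166} \approx 1.3053 \cdot 10^{-6}$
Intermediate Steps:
$U{\left(a \right)} = \frac{-2 + a}{6 a}$ ($U{\left(a \right)} = \frac{\left(a - 2\right) \frac{1}{a + \left(a + a\right)}}{2} = \frac{\left(-2 + a\right) \frac{1}{a + 2 a}}{2} = \frac{\left(-2 + a\right) \frac{1}{3 a}}{2} = \frac{\frac{1}{3} \frac{1}{a} \left(-2 + a\right)}{2} = \frac{-2 + a}{6 a}$)
$\frac{1}{10 U{\left(-9 \right)} 42 + 766044} = \frac{1}{10 \frac{-2 - 9}{6 \left(-9\right)} 42 + 766044} = \frac{1}{10 \cdot \frac{1}{6} \left(- \frac{1}{9}\right) \left(-11\right) 42 + 766044} = \frac{1}{10 \cdot \frac{11}{54} \cdot 42 + 766044} = \frac{1}{\frac{55}{27} \cdot 42 + 766044} = \frac{1}{\frac{770}{9} + 766044} = \frac{1}{\frac{6895166}{9}} = \frac{9}{6895166}$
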